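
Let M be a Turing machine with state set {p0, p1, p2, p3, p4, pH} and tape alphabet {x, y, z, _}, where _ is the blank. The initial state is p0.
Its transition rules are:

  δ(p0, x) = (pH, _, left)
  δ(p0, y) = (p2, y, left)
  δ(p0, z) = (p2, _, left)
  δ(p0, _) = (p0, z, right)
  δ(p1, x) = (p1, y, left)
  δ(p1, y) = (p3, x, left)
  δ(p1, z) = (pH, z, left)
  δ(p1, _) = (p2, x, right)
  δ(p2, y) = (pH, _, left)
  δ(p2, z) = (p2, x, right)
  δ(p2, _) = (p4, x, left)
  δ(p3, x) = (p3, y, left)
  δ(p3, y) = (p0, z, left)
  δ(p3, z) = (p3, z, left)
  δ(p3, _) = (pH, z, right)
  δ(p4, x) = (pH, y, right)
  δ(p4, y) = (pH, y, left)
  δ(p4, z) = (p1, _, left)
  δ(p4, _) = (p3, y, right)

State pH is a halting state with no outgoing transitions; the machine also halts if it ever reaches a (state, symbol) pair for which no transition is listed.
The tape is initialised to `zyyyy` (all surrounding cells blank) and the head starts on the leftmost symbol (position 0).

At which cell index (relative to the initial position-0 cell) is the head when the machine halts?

-2

state=p0 head=0 tape=___[z]yyyy   (p0,z)→(p2,_,left)
state=p2 head=-1 tape=__[_]_yyyy   (p2,_)→(p4,x,left)
state=p4 head=-2 tape=_[_]x_yyyy   (p4,_)→(p3,y,right)
state=p3 head=-1 tape=_y[x]_yyyy   (p3,x)→(p3,y,left)
state=p3 head=-2 tape=_[y]y_yyyy   (p3,y)→(p0,z,left)
state=p0 head=-3 tape=[_]zy_yyyy   (p0,_)→(p0,z,right)
state=p0 head=-2 tape=z[z]y_yyyy   (p0,z)→(p2,_,left)
state=p2 head=-3 tape=[z]_y_yyyy   (p2,z)→(p2,x,right)
state=p2 head=-2 tape=x[_]y_yyyy   (p2,_)→(p4,x,left)
state=p4 head=-3 tape=[x]xy_yyyy   (p4,x)→(pH,y,right)
state=pH head=-2 tape=y[x]y_yyyy
At halt the head is at cell -2.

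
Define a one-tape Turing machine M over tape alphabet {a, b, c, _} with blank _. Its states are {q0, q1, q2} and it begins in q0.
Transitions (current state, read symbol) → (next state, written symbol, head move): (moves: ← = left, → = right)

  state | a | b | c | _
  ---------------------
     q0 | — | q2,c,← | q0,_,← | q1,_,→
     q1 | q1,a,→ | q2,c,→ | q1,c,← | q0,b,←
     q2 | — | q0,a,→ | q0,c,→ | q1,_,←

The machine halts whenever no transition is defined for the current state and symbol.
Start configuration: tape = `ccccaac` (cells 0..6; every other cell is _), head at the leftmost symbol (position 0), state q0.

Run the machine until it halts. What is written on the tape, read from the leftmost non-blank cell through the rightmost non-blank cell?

q0 | __[c]cccaac   read c → write _, move ←, go to q0
q0 | _[_]_cccaac   read _ → write _, move →, go to q1
q1 | __[_]cccaac   read _ → write b, move ←, go to q0
q0 | _[_]bcccaac   read _ → write _, move →, go to q1
q1 | __[b]cccaac   read b → write c, move →, go to q2
q2 | __c[c]ccaac   read c → write c, move →, go to q0
q0 | __cc[c]caac   read c → write _, move ←, go to q0
q0 | __c[c]_caac   read c → write _, move ←, go to q0
q0 | __[c]__caac   read c → write _, move ←, go to q0
q0 | _[_]___caac   read _ → write _, move →, go to q1
q1 | __[_]__caac   read _ → write b, move ←, go to q0
q0 | _[_]b__caac   read _ → write _, move →, go to q1
q1 | __[b]__caac   read b → write c, move →, go to q2
q2 | __c[_]_caac   read _ → write _, move ←, go to q1
q1 | __[c]__caac   read c → write c, move ←, go to q1
q1 | _[_]c__caac   read _ → write b, move ←, go to q0
q0 | [_]bc__caac   read _ → write _, move →, go to q1
q1 | _[b]c__caac   read b → write c, move →, go to q2
q2 | _c[c]__caac   read c → write c, move →, go to q0
q0 | _cc[_]_caac   read _ → write _, move →, go to q1
q1 | _cc_[_]caac   read _ → write b, move ←, go to q0
q0 | _cc[_]bcaac   read _ → write _, move →, go to q1
q1 | _cc_[b]caac   read b → write c, move →, go to q2
q2 | _cc_c[c]aac   read c → write c, move →, go to q0
q0 | _cc_cc[a]ac
The non-blank tape span at halt is cc_ccaac.

cc_ccaac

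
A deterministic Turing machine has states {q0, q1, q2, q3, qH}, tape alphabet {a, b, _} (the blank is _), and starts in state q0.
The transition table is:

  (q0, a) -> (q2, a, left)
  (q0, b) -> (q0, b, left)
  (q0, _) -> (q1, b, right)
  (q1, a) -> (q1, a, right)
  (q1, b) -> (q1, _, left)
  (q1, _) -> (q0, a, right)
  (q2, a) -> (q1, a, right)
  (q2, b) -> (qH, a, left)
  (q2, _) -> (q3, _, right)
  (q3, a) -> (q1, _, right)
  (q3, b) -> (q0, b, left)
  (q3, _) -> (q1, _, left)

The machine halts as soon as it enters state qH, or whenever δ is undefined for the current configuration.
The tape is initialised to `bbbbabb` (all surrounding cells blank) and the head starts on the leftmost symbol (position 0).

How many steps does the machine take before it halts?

q0 | __[b]bbbabb   read b → write b, move left, go to q0
q0 | _[_]bbbbabb   read _ → write b, move right, go to q1
q1 | _b[b]bbbabb   read b → write _, move left, go to q1
q1 | _[b]_bbbabb   read b → write _, move left, go to q1
q1 | [_]__bbbabb   read _ → write a, move right, go to q0
q0 | a[_]_bbbabb   read _ → write b, move right, go to q1
q1 | ab[_]bbbabb   read _ → write a, move right, go to q0
q0 | aba[b]bbabb   read b → write b, move left, go to q0
q0 | ab[a]bbbabb   read a → write a, move left, go to q2
q2 | a[b]abbbabb   read b → write a, move left, go to qH
qH | [a]aabbbabb
M halts after 10 transitions.

10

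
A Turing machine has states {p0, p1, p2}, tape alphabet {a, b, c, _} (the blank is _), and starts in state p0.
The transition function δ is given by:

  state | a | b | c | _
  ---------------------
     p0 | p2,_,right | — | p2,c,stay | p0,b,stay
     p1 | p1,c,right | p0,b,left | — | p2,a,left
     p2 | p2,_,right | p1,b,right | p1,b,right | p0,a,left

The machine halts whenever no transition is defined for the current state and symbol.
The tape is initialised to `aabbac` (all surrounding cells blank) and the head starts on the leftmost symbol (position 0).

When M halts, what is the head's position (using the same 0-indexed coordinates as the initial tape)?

2

state=p0 head=0 tape=[a]abbac   (p0,a)→(p2,_,right)
state=p2 head=1 tape=_[a]bbac   (p2,a)→(p2,_,right)
state=p2 head=2 tape=__[b]bac   (p2,b)→(p1,b,right)
state=p1 head=3 tape=__b[b]ac   (p1,b)→(p0,b,left)
state=p0 head=2 tape=__[b]bac
At halt the head is at cell 2.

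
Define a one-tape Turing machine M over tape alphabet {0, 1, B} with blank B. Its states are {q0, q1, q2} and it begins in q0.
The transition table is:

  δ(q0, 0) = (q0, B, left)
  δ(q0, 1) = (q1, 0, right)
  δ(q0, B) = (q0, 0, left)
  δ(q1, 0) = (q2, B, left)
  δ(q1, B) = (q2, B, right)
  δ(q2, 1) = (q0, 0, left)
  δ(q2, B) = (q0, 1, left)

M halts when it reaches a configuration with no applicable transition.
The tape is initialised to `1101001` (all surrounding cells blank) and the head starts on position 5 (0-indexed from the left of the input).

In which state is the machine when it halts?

q0 | 11010[0]1   read 0 → write B, move left, go to q0
q0 | 1101[0]B1   read 0 → write B, move left, go to q0
q0 | 110[1]BB1   read 1 → write 0, move right, go to q1
q1 | 1100[B]B1   read B → write B, move right, go to q2
q2 | 1100B[B]1   read B → write 1, move left, go to q0
q0 | 1100[B]11   read B → write 0, move left, go to q0
q0 | 110[0]011   read 0 → write B, move left, go to q0
q0 | 11[0]B011   read 0 → write B, move left, go to q0
q0 | 1[1]BB011   read 1 → write 0, move right, go to q1
q1 | 10[B]B011   read B → write B, move right, go to q2
q2 | 10B[B]011   read B → write 1, move left, go to q0
q0 | 10[B]1011   read B → write 0, move left, go to q0
q0 | 1[0]01011   read 0 → write B, move left, go to q0
q0 | [1]B01011   read 1 → write 0, move right, go to q1
q1 | 0[B]01011   read B → write B, move right, go to q2
q2 | 0B[0]1011
No transition is defined for (q2, 0); M halts in state q2.

q2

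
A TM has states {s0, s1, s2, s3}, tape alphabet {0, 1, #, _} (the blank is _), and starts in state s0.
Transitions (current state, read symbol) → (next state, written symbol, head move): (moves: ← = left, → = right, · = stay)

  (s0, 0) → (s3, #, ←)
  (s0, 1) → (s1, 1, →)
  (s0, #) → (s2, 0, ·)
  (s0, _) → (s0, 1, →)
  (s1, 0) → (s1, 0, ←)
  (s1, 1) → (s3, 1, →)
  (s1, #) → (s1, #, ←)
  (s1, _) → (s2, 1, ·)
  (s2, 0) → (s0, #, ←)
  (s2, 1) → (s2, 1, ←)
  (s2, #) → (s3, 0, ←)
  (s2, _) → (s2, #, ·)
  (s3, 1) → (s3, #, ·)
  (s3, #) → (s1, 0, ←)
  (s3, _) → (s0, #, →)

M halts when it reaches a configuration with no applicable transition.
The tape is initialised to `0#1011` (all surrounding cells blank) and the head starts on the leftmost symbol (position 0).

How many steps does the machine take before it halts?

state=s0 head=0 tape=__[0]#1011   (s0,0)→(s3,#,←)
state=s3 head=-1 tape=_[_]##1011   (s3,_)→(s0,#,→)
state=s0 head=0 tape=_#[#]#1011   (s0,#)→(s2,0,·)
state=s2 head=0 tape=_#[0]#1011   (s2,0)→(s0,#,←)
state=s0 head=-1 tape=_[#]##1011   (s0,#)→(s2,0,·)
state=s2 head=-1 tape=_[0]##1011   (s2,0)→(s0,#,←)
state=s0 head=-2 tape=[_]###1011   (s0,_)→(s0,1,→)
state=s0 head=-1 tape=1[#]##1011   (s0,#)→(s2,0,·)
state=s2 head=-1 tape=1[0]##1011   (s2,0)→(s0,#,←)
state=s0 head=-2 tape=[1]###1011   (s0,1)→(s1,1,→)
state=s1 head=-1 tape=1[#]##1011   (s1,#)→(s1,#,←)
state=s1 head=-2 tape=[1]###1011   (s1,1)→(s3,1,→)
state=s3 head=-1 tape=1[#]##1011   (s3,#)→(s1,0,←)
state=s1 head=-2 tape=[1]0##1011   (s1,1)→(s3,1,→)
state=s3 head=-1 tape=1[0]##1011
M halts after 14 transitions.

14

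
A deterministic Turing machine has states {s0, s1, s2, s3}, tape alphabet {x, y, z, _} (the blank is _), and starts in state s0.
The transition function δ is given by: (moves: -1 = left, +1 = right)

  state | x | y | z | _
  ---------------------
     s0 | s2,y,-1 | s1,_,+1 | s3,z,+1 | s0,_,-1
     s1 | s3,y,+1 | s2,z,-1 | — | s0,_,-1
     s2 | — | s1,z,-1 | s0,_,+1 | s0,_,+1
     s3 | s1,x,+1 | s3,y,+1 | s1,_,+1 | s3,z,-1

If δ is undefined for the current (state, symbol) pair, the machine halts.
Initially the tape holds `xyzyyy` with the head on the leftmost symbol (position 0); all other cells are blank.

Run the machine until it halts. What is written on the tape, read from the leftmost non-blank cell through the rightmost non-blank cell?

z__z

state=s0 head=0 tape=_[x]yzyyy__   (s0,x)→(s2,y,-1)
state=s2 head=-1 tape=[_]yyzyyy__   (s2,_)→(s0,_,+1)
state=s0 head=0 tape=_[y]yzyyy__   (s0,y)→(s1,_,+1)
state=s1 head=1 tape=__[y]zyyy__   (s1,y)→(s2,z,-1)
state=s2 head=0 tape=_[_]zzyyy__   (s2,_)→(s0,_,+1)
state=s0 head=1 tape=__[z]zyyy__   (s0,z)→(s3,z,+1)
state=s3 head=2 tape=__z[z]yyy__   (s3,z)→(s1,_,+1)
state=s1 head=3 tape=__z_[y]yy__   (s1,y)→(s2,z,-1)
state=s2 head=2 tape=__z[_]zyy__   (s2,_)→(s0,_,+1)
state=s0 head=3 tape=__z_[z]yy__   (s0,z)→(s3,z,+1)
state=s3 head=4 tape=__z_z[y]y__   (s3,y)→(s3,y,+1)
state=s3 head=5 tape=__z_zy[y]__   (s3,y)→(s3,y,+1)
state=s3 head=6 tape=__z_zyy[_]_   (s3,_)→(s3,z,-1)
state=s3 head=5 tape=__z_zy[y]z_   (s3,y)→(s3,y,+1)
state=s3 head=6 tape=__z_zyy[z]_   (s3,z)→(s1,_,+1)
state=s1 head=7 tape=__z_zyy_[_]   (s1,_)→(s0,_,-1)
state=s0 head=6 tape=__z_zyy[_]_   (s0,_)→(s0,_,-1)
state=s0 head=5 tape=__z_zy[y]__   (s0,y)→(s1,_,+1)
state=s1 head=6 tape=__z_zy_[_]_   (s1,_)→(s0,_,-1)
state=s0 head=5 tape=__z_zy[_]__   (s0,_)→(s0,_,-1)
state=s0 head=4 tape=__z_z[y]___   (s0,y)→(s1,_,+1)
state=s1 head=5 tape=__z_z_[_]__   (s1,_)→(s0,_,-1)
state=s0 head=4 tape=__z_z[_]___   (s0,_)→(s0,_,-1)
state=s0 head=3 tape=__z_[z]____   (s0,z)→(s3,z,+1)
state=s3 head=4 tape=__z_z[_]___   (s3,_)→(s3,z,-1)
state=s3 head=3 tape=__z_[z]z___   (s3,z)→(s1,_,+1)
state=s1 head=4 tape=__z__[z]___
The non-blank tape span at halt is z__z.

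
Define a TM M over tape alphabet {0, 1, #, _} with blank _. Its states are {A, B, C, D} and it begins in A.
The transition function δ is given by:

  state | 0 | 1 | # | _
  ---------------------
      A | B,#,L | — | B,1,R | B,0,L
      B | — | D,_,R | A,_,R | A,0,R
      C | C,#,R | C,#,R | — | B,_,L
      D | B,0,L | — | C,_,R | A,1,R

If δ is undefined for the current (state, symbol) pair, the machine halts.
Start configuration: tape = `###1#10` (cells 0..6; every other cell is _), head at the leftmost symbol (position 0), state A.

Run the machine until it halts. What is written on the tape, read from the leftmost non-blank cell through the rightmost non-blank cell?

A | [#]##1#10_   read # → write 1, move R, go to B
B | 1[#]#1#10_   read # → write _, move R, go to A
A | 1_[#]1#10_   read # → write 1, move R, go to B
B | 1_1[1]#10_   read 1 → write _, move R, go to D
D | 1_1_[#]10_   read # → write _, move R, go to C
C | 1_1__[1]0_   read 1 → write #, move R, go to C
C | 1_1__#[0]_   read 0 → write #, move R, go to C
C | 1_1__##[_]   read _ → write _, move L, go to B
B | 1_1__#[#]_   read # → write _, move R, go to A
A | 1_1__#_[_]   read _ → write 0, move L, go to B
B | 1_1__#[_]0   read _ → write 0, move R, go to A
A | 1_1__#0[0]   read 0 → write #, move L, go to B
B | 1_1__#[0]#
The non-blank tape span at halt is 1_1__#0#.

1_1__#0#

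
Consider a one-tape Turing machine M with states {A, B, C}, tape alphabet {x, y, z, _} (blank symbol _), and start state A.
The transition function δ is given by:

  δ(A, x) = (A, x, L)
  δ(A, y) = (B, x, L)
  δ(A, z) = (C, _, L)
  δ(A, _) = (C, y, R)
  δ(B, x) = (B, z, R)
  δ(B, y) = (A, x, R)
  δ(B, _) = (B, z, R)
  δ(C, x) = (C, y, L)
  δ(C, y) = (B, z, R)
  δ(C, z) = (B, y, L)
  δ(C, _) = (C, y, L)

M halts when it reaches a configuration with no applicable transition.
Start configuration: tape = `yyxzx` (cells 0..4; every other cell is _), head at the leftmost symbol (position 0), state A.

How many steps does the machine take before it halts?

27

state=A head=0 tape=___[y]yxzx   (A,y)→(B,x,L)
state=B head=-1 tape=__[_]xyxzx   (B,_)→(B,z,R)
state=B head=0 tape=__z[x]yxzx   (B,x)→(B,z,R)
state=B head=1 tape=__zz[y]xzx   (B,y)→(A,x,R)
state=A head=2 tape=__zzx[x]zx   (A,x)→(A,x,L)
state=A head=1 tape=__zz[x]xzx   (A,x)→(A,x,L)
state=A head=0 tape=__z[z]xxzx   (A,z)→(C,_,L)
state=C head=-1 tape=__[z]_xxzx   (C,z)→(B,y,L)
state=B head=-2 tape=_[_]y_xxzx   (B,_)→(B,z,R)
state=B head=-1 tape=_z[y]_xxzx   (B,y)→(A,x,R)
state=A head=0 tape=_zx[_]xxzx   (A,_)→(C,y,R)
state=C head=1 tape=_zxy[x]xzx   (C,x)→(C,y,L)
state=C head=0 tape=_zx[y]yxzx   (C,y)→(B,z,R)
state=B head=1 tape=_zxz[y]xzx   (B,y)→(A,x,R)
state=A head=2 tape=_zxzx[x]zx   (A,x)→(A,x,L)
state=A head=1 tape=_zxz[x]xzx   (A,x)→(A,x,L)
state=A head=0 tape=_zx[z]xxzx   (A,z)→(C,_,L)
state=C head=-1 tape=_z[x]_xxzx   (C,x)→(C,y,L)
state=C head=-2 tape=_[z]y_xxzx   (C,z)→(B,y,L)
state=B head=-3 tape=[_]yy_xxzx   (B,_)→(B,z,R)
state=B head=-2 tape=z[y]y_xxzx   (B,y)→(A,x,R)
state=A head=-1 tape=zx[y]_xxzx   (A,y)→(B,x,L)
state=B head=-2 tape=z[x]x_xxzx   (B,x)→(B,z,R)
state=B head=-1 tape=zz[x]_xxzx   (B,x)→(B,z,R)
state=B head=0 tape=zzz[_]xxzx   (B,_)→(B,z,R)
state=B head=1 tape=zzzz[x]xzx   (B,x)→(B,z,R)
state=B head=2 tape=zzzzz[x]zx   (B,x)→(B,z,R)
state=B head=3 tape=zzzzzz[z]x
M halts after 27 transitions.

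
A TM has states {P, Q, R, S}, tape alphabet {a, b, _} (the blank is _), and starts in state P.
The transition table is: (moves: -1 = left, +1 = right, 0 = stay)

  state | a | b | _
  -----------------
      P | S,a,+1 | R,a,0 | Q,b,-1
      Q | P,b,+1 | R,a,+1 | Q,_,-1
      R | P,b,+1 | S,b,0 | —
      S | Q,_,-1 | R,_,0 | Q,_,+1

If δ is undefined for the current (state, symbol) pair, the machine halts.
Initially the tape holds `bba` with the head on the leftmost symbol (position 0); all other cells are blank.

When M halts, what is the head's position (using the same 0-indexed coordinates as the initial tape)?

state=P head=0 tape=[b]ba__   (P,b)→(R,a,0)
state=R head=0 tape=[a]ba__   (R,a)→(P,b,+1)
state=P head=1 tape=b[b]a__   (P,b)→(R,a,0)
state=R head=1 tape=b[a]a__   (R,a)→(P,b,+1)
state=P head=2 tape=bb[a]__   (P,a)→(S,a,+1)
state=S head=3 tape=bba[_]_   (S,_)→(Q,_,+1)
state=Q head=4 tape=bba_[_]   (Q,_)→(Q,_,-1)
state=Q head=3 tape=bba[_]_   (Q,_)→(Q,_,-1)
state=Q head=2 tape=bb[a]__   (Q,a)→(P,b,+1)
state=P head=3 tape=bbb[_]_   (P,_)→(Q,b,-1)
state=Q head=2 tape=bb[b]b_   (Q,b)→(R,a,+1)
state=R head=3 tape=bba[b]_   (R,b)→(S,b,0)
state=S head=3 tape=bba[b]_   (S,b)→(R,_,0)
state=R head=3 tape=bba[_]_
At halt the head is at cell 3.

3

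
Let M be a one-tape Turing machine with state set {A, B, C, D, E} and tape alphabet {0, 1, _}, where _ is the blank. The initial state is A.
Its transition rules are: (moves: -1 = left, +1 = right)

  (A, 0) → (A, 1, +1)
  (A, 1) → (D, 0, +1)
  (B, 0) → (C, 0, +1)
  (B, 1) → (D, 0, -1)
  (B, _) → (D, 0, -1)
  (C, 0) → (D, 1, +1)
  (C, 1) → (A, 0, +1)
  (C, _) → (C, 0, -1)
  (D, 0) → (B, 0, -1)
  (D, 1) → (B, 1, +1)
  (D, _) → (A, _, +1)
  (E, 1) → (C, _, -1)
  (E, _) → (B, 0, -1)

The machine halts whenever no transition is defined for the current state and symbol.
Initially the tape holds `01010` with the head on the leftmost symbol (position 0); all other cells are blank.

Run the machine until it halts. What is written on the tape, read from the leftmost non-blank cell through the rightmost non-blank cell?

101101

A | [0]1010___   read 0 → write 1, move +1, go to A
A | 1[1]010___   read 1 → write 0, move +1, go to D
D | 10[0]10___   read 0 → write 0, move -1, go to B
B | 1[0]010___   read 0 → write 0, move +1, go to C
C | 10[0]10___   read 0 → write 1, move +1, go to D
D | 101[1]0___   read 1 → write 1, move +1, go to B
B | 1011[0]___   read 0 → write 0, move +1, go to C
C | 10110[_]__   read _ → write 0, move -1, go to C
C | 1011[0]0__   read 0 → write 1, move +1, go to D
D | 10111[0]__   read 0 → write 0, move -1, go to B
B | 1011[1]0__   read 1 → write 0, move -1, go to D
D | 101[1]00__   read 1 → write 1, move +1, go to B
B | 1011[0]0__   read 0 → write 0, move +1, go to C
C | 10110[0]__   read 0 → write 1, move +1, go to D
D | 101101[_]_   read _ → write _, move +1, go to A
A | 101101_[_]
The non-blank tape span at halt is 101101.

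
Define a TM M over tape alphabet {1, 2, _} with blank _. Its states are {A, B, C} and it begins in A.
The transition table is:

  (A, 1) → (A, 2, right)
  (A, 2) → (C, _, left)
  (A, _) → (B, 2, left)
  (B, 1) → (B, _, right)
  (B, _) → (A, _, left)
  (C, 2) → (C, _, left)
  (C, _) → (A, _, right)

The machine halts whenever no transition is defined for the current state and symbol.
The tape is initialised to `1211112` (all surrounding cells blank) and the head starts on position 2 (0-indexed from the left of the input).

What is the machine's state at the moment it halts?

state=A head=2 tape=12[1]1112   (A,1)→(A,2,right)
state=A head=3 tape=122[1]112   (A,1)→(A,2,right)
state=A head=4 tape=1222[1]12   (A,1)→(A,2,right)
state=A head=5 tape=12222[1]2   (A,1)→(A,2,right)
state=A head=6 tape=122222[2]   (A,2)→(C,_,left)
state=C head=5 tape=12222[2]_   (C,2)→(C,_,left)
state=C head=4 tape=1222[2]__   (C,2)→(C,_,left)
state=C head=3 tape=122[2]___   (C,2)→(C,_,left)
state=C head=2 tape=12[2]____   (C,2)→(C,_,left)
state=C head=1 tape=1[2]_____   (C,2)→(C,_,left)
state=C head=0 tape=[1]______
No transition is defined for (C, 1); M halts in state C.

C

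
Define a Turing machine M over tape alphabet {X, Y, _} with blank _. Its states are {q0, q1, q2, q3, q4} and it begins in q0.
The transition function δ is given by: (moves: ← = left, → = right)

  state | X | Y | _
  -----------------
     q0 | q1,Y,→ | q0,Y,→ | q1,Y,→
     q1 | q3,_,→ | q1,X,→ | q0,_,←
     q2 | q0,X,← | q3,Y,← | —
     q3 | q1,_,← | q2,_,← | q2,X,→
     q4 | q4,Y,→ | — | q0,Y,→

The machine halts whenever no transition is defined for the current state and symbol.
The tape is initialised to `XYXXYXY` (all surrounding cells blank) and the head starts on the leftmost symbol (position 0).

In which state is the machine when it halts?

state=q0 head=0 tape=[X]YXXYXY   (q0,X)→(q1,Y,→)
state=q1 head=1 tape=Y[Y]XXYXY   (q1,Y)→(q1,X,→)
state=q1 head=2 tape=YX[X]XYXY   (q1,X)→(q3,_,→)
state=q3 head=3 tape=YX_[X]YXY   (q3,X)→(q1,_,←)
state=q1 head=2 tape=YX[_]_YXY   (q1,_)→(q0,_,←)
state=q0 head=1 tape=Y[X]__YXY   (q0,X)→(q1,Y,→)
state=q1 head=2 tape=YY[_]_YXY   (q1,_)→(q0,_,←)
state=q0 head=1 tape=Y[Y]__YXY   (q0,Y)→(q0,Y,→)
state=q0 head=2 tape=YY[_]_YXY   (q0,_)→(q1,Y,→)
state=q1 head=3 tape=YYY[_]YXY   (q1,_)→(q0,_,←)
state=q0 head=2 tape=YY[Y]_YXY   (q0,Y)→(q0,Y,→)
state=q0 head=3 tape=YYY[_]YXY   (q0,_)→(q1,Y,→)
state=q1 head=4 tape=YYYY[Y]XY   (q1,Y)→(q1,X,→)
state=q1 head=5 tape=YYYYX[X]Y   (q1,X)→(q3,_,→)
state=q3 head=6 tape=YYYYX_[Y]   (q3,Y)→(q2,_,←)
state=q2 head=5 tape=YYYYX[_]_
No transition is defined for (q2, _); M halts in state q2.

q2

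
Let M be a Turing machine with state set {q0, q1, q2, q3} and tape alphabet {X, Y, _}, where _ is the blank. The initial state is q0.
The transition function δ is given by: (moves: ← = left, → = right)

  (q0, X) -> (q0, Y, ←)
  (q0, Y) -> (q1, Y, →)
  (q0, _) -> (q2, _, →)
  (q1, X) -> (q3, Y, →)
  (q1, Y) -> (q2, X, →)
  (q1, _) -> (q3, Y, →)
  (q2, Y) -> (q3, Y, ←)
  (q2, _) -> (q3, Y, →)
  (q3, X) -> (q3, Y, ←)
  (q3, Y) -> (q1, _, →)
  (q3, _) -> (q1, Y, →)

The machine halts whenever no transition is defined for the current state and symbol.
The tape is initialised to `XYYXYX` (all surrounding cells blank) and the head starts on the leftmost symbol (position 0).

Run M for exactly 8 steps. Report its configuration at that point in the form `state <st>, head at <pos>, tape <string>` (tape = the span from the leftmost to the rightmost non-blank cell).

state q1, head at 0, tape YYYXYX

q0 | _[X]YYXYX   read X → write Y, move ←, go to q0
q0 | [_]YYYXYX   read _ → write _, move →, go to q2
q2 | _[Y]YYXYX   read Y → write Y, move ←, go to q3
q3 | [_]YYYXYX   read _ → write Y, move →, go to q1
q1 | Y[Y]YYXYX   read Y → write X, move →, go to q2
q2 | YX[Y]YXYX   read Y → write Y, move ←, go to q3
q3 | Y[X]YYXYX   read X → write Y, move ←, go to q3
q3 | [Y]YYYXYX   read Y → write _, move →, go to q1
q1 | _[Y]YYXYX
After 8 steps: state q1, head at 0, tape YYYXYX.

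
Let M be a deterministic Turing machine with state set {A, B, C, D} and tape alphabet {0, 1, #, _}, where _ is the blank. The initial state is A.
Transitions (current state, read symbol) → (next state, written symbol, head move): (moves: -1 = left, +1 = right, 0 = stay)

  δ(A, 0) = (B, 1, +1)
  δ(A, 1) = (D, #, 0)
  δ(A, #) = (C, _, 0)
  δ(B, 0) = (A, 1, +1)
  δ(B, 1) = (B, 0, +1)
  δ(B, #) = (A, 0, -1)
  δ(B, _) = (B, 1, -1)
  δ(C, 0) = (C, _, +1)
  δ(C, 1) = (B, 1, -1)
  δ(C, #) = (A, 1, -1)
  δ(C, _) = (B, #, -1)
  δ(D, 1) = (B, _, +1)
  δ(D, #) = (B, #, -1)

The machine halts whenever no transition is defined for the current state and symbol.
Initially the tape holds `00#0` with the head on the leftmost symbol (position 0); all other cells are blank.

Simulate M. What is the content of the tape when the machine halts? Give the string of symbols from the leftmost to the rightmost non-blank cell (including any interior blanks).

state=A head=0 tape=[0]0#0___   (A,0)→(B,1,+1)
state=B head=1 tape=1[0]#0___   (B,0)→(A,1,+1)
state=A head=2 tape=11[#]0___   (A,#)→(C,_,0)
state=C head=2 tape=11[_]0___   (C,_)→(B,#,-1)
state=B head=1 tape=1[1]#0___   (B,1)→(B,0,+1)
state=B head=2 tape=10[#]0___   (B,#)→(A,0,-1)
state=A head=1 tape=1[0]00___   (A,0)→(B,1,+1)
state=B head=2 tape=11[0]0___   (B,0)→(A,1,+1)
state=A head=3 tape=111[0]___   (A,0)→(B,1,+1)
state=B head=4 tape=1111[_]__   (B,_)→(B,1,-1)
state=B head=3 tape=111[1]1__   (B,1)→(B,0,+1)
state=B head=4 tape=1110[1]__   (B,1)→(B,0,+1)
state=B head=5 tape=11100[_]_   (B,_)→(B,1,-1)
state=B head=4 tape=1110[0]1_   (B,0)→(A,1,+1)
state=A head=5 tape=11101[1]_   (A,1)→(D,#,0)
state=D head=5 tape=11101[#]_   (D,#)→(B,#,-1)
state=B head=4 tape=1110[1]#_   (B,1)→(B,0,+1)
state=B head=5 tape=11100[#]_   (B,#)→(A,0,-1)
state=A head=4 tape=1110[0]0_   (A,0)→(B,1,+1)
state=B head=5 tape=11101[0]_   (B,0)→(A,1,+1)
state=A head=6 tape=111011[_]
The non-blank tape span at halt is 111011.

111011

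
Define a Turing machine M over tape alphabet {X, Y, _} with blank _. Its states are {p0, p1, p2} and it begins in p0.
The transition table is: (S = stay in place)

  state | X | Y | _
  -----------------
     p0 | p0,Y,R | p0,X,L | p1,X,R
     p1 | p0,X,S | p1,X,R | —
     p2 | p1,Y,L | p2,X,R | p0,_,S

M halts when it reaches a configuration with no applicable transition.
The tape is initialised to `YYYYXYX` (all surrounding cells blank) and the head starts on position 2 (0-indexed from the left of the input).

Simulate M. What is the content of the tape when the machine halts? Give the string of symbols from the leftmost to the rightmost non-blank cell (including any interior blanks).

state=p0 head=2 tape=__YY[Y]YXYX__   (p0,Y)→(p0,X,L)
state=p0 head=1 tape=__Y[Y]XYXYX__   (p0,Y)→(p0,X,L)
state=p0 head=0 tape=__[Y]XXYXYX__   (p0,Y)→(p0,X,L)
state=p0 head=-1 tape=_[_]XXXYXYX__   (p0,_)→(p1,X,R)
state=p1 head=0 tape=_X[X]XXYXYX__   (p1,X)→(p0,X,S)
state=p0 head=0 tape=_X[X]XXYXYX__   (p0,X)→(p0,Y,R)
state=p0 head=1 tape=_XY[X]XYXYX__   (p0,X)→(p0,Y,R)
state=p0 head=2 tape=_XYY[X]YXYX__   (p0,X)→(p0,Y,R)
state=p0 head=3 tape=_XYYY[Y]XYX__   (p0,Y)→(p0,X,L)
state=p0 head=2 tape=_XYY[Y]XXYX__   (p0,Y)→(p0,X,L)
state=p0 head=1 tape=_XY[Y]XXXYX__   (p0,Y)→(p0,X,L)
state=p0 head=0 tape=_X[Y]XXXXYX__   (p0,Y)→(p0,X,L)
state=p0 head=-1 tape=_[X]XXXXXYX__   (p0,X)→(p0,Y,R)
state=p0 head=0 tape=_Y[X]XXXXYX__   (p0,X)→(p0,Y,R)
state=p0 head=1 tape=_YY[X]XXXYX__   (p0,X)→(p0,Y,R)
state=p0 head=2 tape=_YYY[X]XXYX__   (p0,X)→(p0,Y,R)
state=p0 head=3 tape=_YYYY[X]XYX__   (p0,X)→(p0,Y,R)
state=p0 head=4 tape=_YYYYY[X]YX__   (p0,X)→(p0,Y,R)
state=p0 head=5 tape=_YYYYYY[Y]X__   (p0,Y)→(p0,X,L)
state=p0 head=4 tape=_YYYYY[Y]XX__   (p0,Y)→(p0,X,L)
state=p0 head=3 tape=_YYYY[Y]XXX__   (p0,Y)→(p0,X,L)
state=p0 head=2 tape=_YYY[Y]XXXX__   (p0,Y)→(p0,X,L)
state=p0 head=1 tape=_YY[Y]XXXXX__   (p0,Y)→(p0,X,L)
state=p0 head=0 tape=_Y[Y]XXXXXX__   (p0,Y)→(p0,X,L)
state=p0 head=-1 tape=_[Y]XXXXXXX__   (p0,Y)→(p0,X,L)
state=p0 head=-2 tape=[_]XXXXXXXX__   (p0,_)→(p1,X,R)
state=p1 head=-1 tape=X[X]XXXXXXX__   (p1,X)→(p0,X,S)
state=p0 head=-1 tape=X[X]XXXXXXX__   (p0,X)→(p0,Y,R)
state=p0 head=0 tape=XY[X]XXXXXX__   (p0,X)→(p0,Y,R)
state=p0 head=1 tape=XYY[X]XXXXX__   (p0,X)→(p0,Y,R)
state=p0 head=2 tape=XYYY[X]XXXX__   (p0,X)→(p0,Y,R)
state=p0 head=3 tape=XYYYY[X]XXX__   (p0,X)→(p0,Y,R)
state=p0 head=4 tape=XYYYYY[X]XX__   (p0,X)→(p0,Y,R)
state=p0 head=5 tape=XYYYYYY[X]X__   (p0,X)→(p0,Y,R)
state=p0 head=6 tape=XYYYYYYY[X]__   (p0,X)→(p0,Y,R)
state=p0 head=7 tape=XYYYYYYYY[_]_   (p0,_)→(p1,X,R)
state=p1 head=8 tape=XYYYYYYYYX[_]
The non-blank tape span at halt is XYYYYYYYYX.

XYYYYYYYYX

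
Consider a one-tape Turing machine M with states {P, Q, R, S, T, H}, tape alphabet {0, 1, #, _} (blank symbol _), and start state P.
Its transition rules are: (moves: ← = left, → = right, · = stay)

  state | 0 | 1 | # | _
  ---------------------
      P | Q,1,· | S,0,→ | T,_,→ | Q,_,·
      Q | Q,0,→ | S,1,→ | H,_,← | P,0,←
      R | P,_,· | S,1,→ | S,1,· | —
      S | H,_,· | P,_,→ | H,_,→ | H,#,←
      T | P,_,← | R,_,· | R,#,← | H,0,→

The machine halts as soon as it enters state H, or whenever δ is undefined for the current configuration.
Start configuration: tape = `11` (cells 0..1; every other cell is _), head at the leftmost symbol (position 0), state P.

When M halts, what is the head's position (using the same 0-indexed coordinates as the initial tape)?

1

state=P head=0 tape=[1]1_   (P,1)→(S,0,→)
state=S head=1 tape=0[1]_   (S,1)→(P,_,→)
state=P head=2 tape=0_[_]   (P,_)→(Q,_,·)
state=Q head=2 tape=0_[_]   (Q,_)→(P,0,←)
state=P head=1 tape=0[_]0   (P,_)→(Q,_,·)
state=Q head=1 tape=0[_]0   (Q,_)→(P,0,←)
state=P head=0 tape=[0]00   (P,0)→(Q,1,·)
state=Q head=0 tape=[1]00   (Q,1)→(S,1,→)
state=S head=1 tape=1[0]0   (S,0)→(H,_,·)
state=H head=1 tape=1[_]0
At halt the head is at cell 1.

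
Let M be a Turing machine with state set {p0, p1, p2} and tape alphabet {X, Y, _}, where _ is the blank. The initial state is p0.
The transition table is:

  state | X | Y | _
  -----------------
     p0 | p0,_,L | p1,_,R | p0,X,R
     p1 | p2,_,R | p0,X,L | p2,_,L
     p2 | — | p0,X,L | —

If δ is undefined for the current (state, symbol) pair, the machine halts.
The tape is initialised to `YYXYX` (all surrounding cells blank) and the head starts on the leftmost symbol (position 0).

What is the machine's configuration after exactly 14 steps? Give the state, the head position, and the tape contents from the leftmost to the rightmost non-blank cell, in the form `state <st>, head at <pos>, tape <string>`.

state p0, head at 0, tape XX___YX

p0 | __[Y]YXYX   read Y → write _, move R, go to p1
p1 | ___[Y]XYX   read Y → write X, move L, go to p0
p0 | __[_]XXYX   read _ → write X, move R, go to p0
p0 | __X[X]XYX   read X → write _, move L, go to p0
p0 | __[X]_XYX   read X → write _, move L, go to p0
p0 | _[_]__XYX   read _ → write X, move R, go to p0
p0 | _X[_]_XYX   read _ → write X, move R, go to p0
p0 | _XX[_]XYX   read _ → write X, move R, go to p0
p0 | _XXX[X]YX   read X → write _, move L, go to p0
p0 | _XX[X]_YX   read X → write _, move L, go to p0
p0 | _X[X]__YX   read X → write _, move L, go to p0
p0 | _[X]___YX   read X → write _, move L, go to p0
p0 | [_]____YX   read _ → write X, move R, go to p0
p0 | X[_]___YX   read _ → write X, move R, go to p0
p0 | XX[_]__YX
After 14 steps: state p0, head at 0, tape XX___YX.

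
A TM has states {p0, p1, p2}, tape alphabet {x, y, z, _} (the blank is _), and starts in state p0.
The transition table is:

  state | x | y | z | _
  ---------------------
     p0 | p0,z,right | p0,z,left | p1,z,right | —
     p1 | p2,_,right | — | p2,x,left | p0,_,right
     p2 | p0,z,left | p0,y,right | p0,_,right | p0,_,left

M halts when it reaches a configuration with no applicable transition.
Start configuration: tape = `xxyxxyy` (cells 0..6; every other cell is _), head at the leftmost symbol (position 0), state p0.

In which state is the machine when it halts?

p0

p0 | [x]xyxxyy_   read x → write z, move right, go to p0
p0 | z[x]yxxyy_   read x → write z, move right, go to p0
p0 | zz[y]xxyy_   read y → write z, move left, go to p0
p0 | z[z]zxxyy_   read z → write z, move right, go to p1
p1 | zz[z]xxyy_   read z → write x, move left, go to p2
p2 | z[z]xxxyy_   read z → write _, move right, go to p0
p0 | z_[x]xxyy_   read x → write z, move right, go to p0
p0 | z_z[x]xyy_   read x → write z, move right, go to p0
p0 | z_zz[x]yy_   read x → write z, move right, go to p0
p0 | z_zzz[y]y_   read y → write z, move left, go to p0
p0 | z_zz[z]zy_   read z → write z, move right, go to p1
p1 | z_zzz[z]y_   read z → write x, move left, go to p2
p2 | z_zz[z]xy_   read z → write _, move right, go to p0
p0 | z_zz_[x]y_   read x → write z, move right, go to p0
p0 | z_zz_z[y]_   read y → write z, move left, go to p0
p0 | z_zz_[z]z_   read z → write z, move right, go to p1
p1 | z_zz_z[z]_   read z → write x, move left, go to p2
p2 | z_zz_[z]x_   read z → write _, move right, go to p0
p0 | z_zz__[x]_   read x → write z, move right, go to p0
p0 | z_zz__z[_]
No transition is defined for (p0, _); M halts in state p0.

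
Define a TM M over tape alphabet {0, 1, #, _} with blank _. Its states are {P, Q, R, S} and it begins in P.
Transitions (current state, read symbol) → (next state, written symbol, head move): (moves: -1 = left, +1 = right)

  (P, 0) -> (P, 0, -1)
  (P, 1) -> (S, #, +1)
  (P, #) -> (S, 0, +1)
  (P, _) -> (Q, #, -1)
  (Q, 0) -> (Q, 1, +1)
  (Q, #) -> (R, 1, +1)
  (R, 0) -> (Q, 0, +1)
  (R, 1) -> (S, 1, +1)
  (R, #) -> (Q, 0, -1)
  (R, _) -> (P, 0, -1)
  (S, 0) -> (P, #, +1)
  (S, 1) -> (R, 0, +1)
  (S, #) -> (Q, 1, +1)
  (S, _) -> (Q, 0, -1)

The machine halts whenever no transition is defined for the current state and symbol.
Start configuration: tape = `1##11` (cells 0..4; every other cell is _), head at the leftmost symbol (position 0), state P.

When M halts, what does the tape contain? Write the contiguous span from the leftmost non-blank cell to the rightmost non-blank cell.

#11#010

P | [1]##11__   read 1 → write #, move +1, go to S
S | #[#]#11__   read # → write 1, move +1, go to Q
Q | #1[#]11__   read # → write 1, move +1, go to R
R | #11[1]1__   read 1 → write 1, move +1, go to S
S | #111[1]__   read 1 → write 0, move +1, go to R
R | #1110[_]_   read _ → write 0, move -1, go to P
P | #111[0]0_   read 0 → write 0, move -1, go to P
P | #11[1]00_   read 1 → write #, move +1, go to S
S | #11#[0]0_   read 0 → write #, move +1, go to P
P | #11##[0]_   read 0 → write 0, move -1, go to P
P | #11#[#]0_   read # → write 0, move +1, go to S
S | #11#0[0]_   read 0 → write #, move +1, go to P
P | #11#0#[_]   read _ → write #, move -1, go to Q
Q | #11#0[#]#   read # → write 1, move +1, go to R
R | #11#01[#]   read # → write 0, move -1, go to Q
Q | #11#0[1]0
The non-blank tape span at halt is #11#010.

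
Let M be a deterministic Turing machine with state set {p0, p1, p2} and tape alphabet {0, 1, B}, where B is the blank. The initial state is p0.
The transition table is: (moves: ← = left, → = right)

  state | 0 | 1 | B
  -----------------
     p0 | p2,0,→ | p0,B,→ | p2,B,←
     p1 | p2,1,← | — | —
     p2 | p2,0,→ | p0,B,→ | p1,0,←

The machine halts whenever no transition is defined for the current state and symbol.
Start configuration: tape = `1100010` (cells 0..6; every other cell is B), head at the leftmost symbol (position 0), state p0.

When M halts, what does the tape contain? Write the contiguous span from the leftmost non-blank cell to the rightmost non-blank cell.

p0 | [1]100010BBB   read 1 → write B, move →, go to p0
p0 | B[1]00010BBB   read 1 → write B, move →, go to p0
p0 | BB[0]0010BBB   read 0 → write 0, move →, go to p2
p2 | BB0[0]010BBB   read 0 → write 0, move →, go to p2
p2 | BB00[0]10BBB   read 0 → write 0, move →, go to p2
p2 | BB000[1]0BBB   read 1 → write B, move →, go to p0
p0 | BB000B[0]BBB   read 0 → write 0, move →, go to p2
p2 | BB000B0[B]BB   read B → write 0, move ←, go to p1
p1 | BB000B[0]0BB   read 0 → write 1, move ←, go to p2
p2 | BB000[B]10BB   read B → write 0, move ←, go to p1
p1 | BB00[0]010BB   read 0 → write 1, move ←, go to p2
p2 | BB0[0]1010BB   read 0 → write 0, move →, go to p2
p2 | BB00[1]010BB   read 1 → write B, move →, go to p0
p0 | BB00B[0]10BB   read 0 → write 0, move →, go to p2
p2 | BB00B0[1]0BB   read 1 → write B, move →, go to p0
p0 | BB00B0B[0]BB   read 0 → write 0, move →, go to p2
p2 | BB00B0B0[B]B   read B → write 0, move ←, go to p1
p1 | BB00B0B[0]0B   read 0 → write 1, move ←, go to p2
p2 | BB00B0[B]10B   read B → write 0, move ←, go to p1
p1 | BB00B[0]010B   read 0 → write 1, move ←, go to p2
p2 | BB00[B]1010B   read B → write 0, move ←, go to p1
p1 | BB0[0]01010B   read 0 → write 1, move ←, go to p2
p2 | BB[0]101010B   read 0 → write 0, move →, go to p2
p2 | BB0[1]01010B   read 1 → write B, move →, go to p0
p0 | BB0B[0]1010B   read 0 → write 0, move →, go to p2
p2 | BB0B0[1]010B   read 1 → write B, move →, go to p0
p0 | BB0B0B[0]10B   read 0 → write 0, move →, go to p2
p2 | BB0B0B0[1]0B   read 1 → write B, move →, go to p0
p0 | BB0B0B0B[0]B   read 0 → write 0, move →, go to p2
p2 | BB0B0B0B0[B]   read B → write 0, move ←, go to p1
p1 | BB0B0B0B[0]0   read 0 → write 1, move ←, go to p2
p2 | BB0B0B0[B]10   read B → write 0, move ←, go to p1
p1 | BB0B0B[0]010   read 0 → write 1, move ←, go to p2
p2 | BB0B0[B]1010   read B → write 0, move ←, go to p1
p1 | BB0B[0]01010   read 0 → write 1, move ←, go to p2
p2 | BB0[B]101010   read B → write 0, move ←, go to p1
p1 | BB[0]0101010   read 0 → write 1, move ←, go to p2
p2 | B[B]10101010   read B → write 0, move ←, go to p1
p1 | [B]010101010
The non-blank tape span at halt is 010101010.

010101010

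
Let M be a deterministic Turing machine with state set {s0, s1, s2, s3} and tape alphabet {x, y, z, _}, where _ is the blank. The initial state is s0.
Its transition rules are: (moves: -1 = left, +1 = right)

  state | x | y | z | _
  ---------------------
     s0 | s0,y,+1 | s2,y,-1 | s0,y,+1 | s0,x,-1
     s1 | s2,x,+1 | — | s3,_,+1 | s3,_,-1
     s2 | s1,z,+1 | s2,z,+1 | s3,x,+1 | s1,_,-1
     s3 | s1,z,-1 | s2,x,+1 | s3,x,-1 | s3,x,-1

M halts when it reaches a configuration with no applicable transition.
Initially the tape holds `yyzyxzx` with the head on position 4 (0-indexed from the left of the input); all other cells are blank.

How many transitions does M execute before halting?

23

state=s0 head=4 tape=yyzy[x]zx__   (s0,x)→(s0,y,+1)
state=s0 head=5 tape=yyzyy[z]x__   (s0,z)→(s0,y,+1)
state=s0 head=6 tape=yyzyyy[x]__   (s0,x)→(s0,y,+1)
state=s0 head=7 tape=yyzyyyy[_]_   (s0,_)→(s0,x,-1)
state=s0 head=6 tape=yyzyyy[y]x_   (s0,y)→(s2,y,-1)
state=s2 head=5 tape=yyzyy[y]yx_   (s2,y)→(s2,z,+1)
state=s2 head=6 tape=yyzyyz[y]x_   (s2,y)→(s2,z,+1)
state=s2 head=7 tape=yyzyyzz[x]_   (s2,x)→(s1,z,+1)
state=s1 head=8 tape=yyzyyzzz[_]   (s1,_)→(s3,_,-1)
state=s3 head=7 tape=yyzyyzz[z]_   (s3,z)→(s3,x,-1)
state=s3 head=6 tape=yyzyyz[z]x_   (s3,z)→(s3,x,-1)
state=s3 head=5 tape=yyzyy[z]xx_   (s3,z)→(s3,x,-1)
state=s3 head=4 tape=yyzy[y]xxx_   (s3,y)→(s2,x,+1)
state=s2 head=5 tape=yyzyx[x]xx_   (s2,x)→(s1,z,+1)
state=s1 head=6 tape=yyzyxz[x]x_   (s1,x)→(s2,x,+1)
state=s2 head=7 tape=yyzyxzx[x]_   (s2,x)→(s1,z,+1)
state=s1 head=8 tape=yyzyxzxz[_]   (s1,_)→(s3,_,-1)
state=s3 head=7 tape=yyzyxzx[z]_   (s3,z)→(s3,x,-1)
state=s3 head=6 tape=yyzyxz[x]x_   (s3,x)→(s1,z,-1)
state=s1 head=5 tape=yyzyx[z]zx_   (s1,z)→(s3,_,+1)
state=s3 head=6 tape=yyzyx_[z]x_   (s3,z)→(s3,x,-1)
state=s3 head=5 tape=yyzyx[_]xx_   (s3,_)→(s3,x,-1)
state=s3 head=4 tape=yyzy[x]xxx_   (s3,x)→(s1,z,-1)
state=s1 head=3 tape=yyz[y]zxxx_
M halts after 23 transitions.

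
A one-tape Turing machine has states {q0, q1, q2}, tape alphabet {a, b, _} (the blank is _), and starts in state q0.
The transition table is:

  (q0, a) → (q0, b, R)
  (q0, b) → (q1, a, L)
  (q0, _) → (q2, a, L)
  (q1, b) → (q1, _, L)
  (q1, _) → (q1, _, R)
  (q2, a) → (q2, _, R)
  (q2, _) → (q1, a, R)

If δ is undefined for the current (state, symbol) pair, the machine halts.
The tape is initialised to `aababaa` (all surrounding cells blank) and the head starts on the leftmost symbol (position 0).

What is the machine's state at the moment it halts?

q0 | _[a]ababaa   read a → write b, move R, go to q0
q0 | _b[a]babaa   read a → write b, move R, go to q0
q0 | _bb[b]abaa   read b → write a, move L, go to q1
q1 | _b[b]aabaa   read b → write _, move L, go to q1
q1 | _[b]_aabaa   read b → write _, move L, go to q1
q1 | [_]__aabaa   read _ → write _, move R, go to q1
q1 | _[_]_aabaa   read _ → write _, move R, go to q1
q1 | __[_]aabaa   read _ → write _, move R, go to q1
q1 | ___[a]abaa
No transition is defined for (q1, a); M halts in state q1.

q1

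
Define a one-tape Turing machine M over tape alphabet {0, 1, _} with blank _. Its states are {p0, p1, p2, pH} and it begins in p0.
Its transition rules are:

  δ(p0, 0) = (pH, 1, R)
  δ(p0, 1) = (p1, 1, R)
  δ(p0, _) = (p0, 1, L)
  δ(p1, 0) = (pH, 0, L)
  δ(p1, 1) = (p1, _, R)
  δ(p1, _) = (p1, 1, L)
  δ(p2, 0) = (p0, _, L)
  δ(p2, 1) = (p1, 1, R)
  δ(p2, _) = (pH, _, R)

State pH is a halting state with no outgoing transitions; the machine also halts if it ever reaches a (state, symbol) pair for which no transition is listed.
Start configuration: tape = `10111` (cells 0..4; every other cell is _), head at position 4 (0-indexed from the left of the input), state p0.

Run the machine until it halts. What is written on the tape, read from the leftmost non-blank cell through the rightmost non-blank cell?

101111111

p0 | 1011[1]____   read 1 → write 1, move R, go to p1
p1 | 10111[_]___   read _ → write 1, move L, go to p1
p1 | 1011[1]1___   read 1 → write _, move R, go to p1
p1 | 1011_[1]___   read 1 → write _, move R, go to p1
p1 | 1011__[_]__   read _ → write 1, move L, go to p1
p1 | 1011_[_]1__   read _ → write 1, move L, go to p1
p1 | 1011[_]11__   read _ → write 1, move L, go to p1
p1 | 101[1]111__   read 1 → write _, move R, go to p1
p1 | 101_[1]11__   read 1 → write _, move R, go to p1
p1 | 101__[1]1__   read 1 → write _, move R, go to p1
p1 | 101___[1]__   read 1 → write _, move R, go to p1
p1 | 101____[_]_   read _ → write 1, move L, go to p1
p1 | 101___[_]1_   read _ → write 1, move L, go to p1
p1 | 101__[_]11_   read _ → write 1, move L, go to p1
p1 | 101_[_]111_   read _ → write 1, move L, go to p1
p1 | 101[_]1111_   read _ → write 1, move L, go to p1
p1 | 10[1]11111_   read 1 → write _, move R, go to p1
p1 | 10_[1]1111_   read 1 → write _, move R, go to p1
p1 | 10__[1]111_   read 1 → write _, move R, go to p1
p1 | 10___[1]11_   read 1 → write _, move R, go to p1
p1 | 10____[1]1_   read 1 → write _, move R, go to p1
p1 | 10_____[1]_   read 1 → write _, move R, go to p1
p1 | 10______[_]   read _ → write 1, move L, go to p1
p1 | 10_____[_]1   read _ → write 1, move L, go to p1
p1 | 10____[_]11   read _ → write 1, move L, go to p1
p1 | 10___[_]111   read _ → write 1, move L, go to p1
p1 | 10__[_]1111   read _ → write 1, move L, go to p1
p1 | 10_[_]11111   read _ → write 1, move L, go to p1
p1 | 10[_]111111   read _ → write 1, move L, go to p1
p1 | 1[0]1111111   read 0 → write 0, move L, go to pH
pH | [1]01111111
The non-blank tape span at halt is 101111111.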